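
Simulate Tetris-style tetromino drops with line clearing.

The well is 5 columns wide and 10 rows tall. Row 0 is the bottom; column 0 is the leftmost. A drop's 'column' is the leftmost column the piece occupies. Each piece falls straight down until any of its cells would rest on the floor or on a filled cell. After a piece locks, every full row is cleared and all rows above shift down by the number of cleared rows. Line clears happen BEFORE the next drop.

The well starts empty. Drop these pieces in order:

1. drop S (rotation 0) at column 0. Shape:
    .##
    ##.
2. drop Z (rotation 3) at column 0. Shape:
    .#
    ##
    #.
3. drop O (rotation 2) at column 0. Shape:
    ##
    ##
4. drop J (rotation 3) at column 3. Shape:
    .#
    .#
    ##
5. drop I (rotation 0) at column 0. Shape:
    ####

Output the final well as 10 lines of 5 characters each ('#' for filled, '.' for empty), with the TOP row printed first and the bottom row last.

Drop 1: S rot0 at col 0 lands with bottom-row=0; cleared 0 line(s) (total 0); column heights now [1 2 2 0 0], max=2
Drop 2: Z rot3 at col 0 lands with bottom-row=1; cleared 0 line(s) (total 0); column heights now [3 4 2 0 0], max=4
Drop 3: O rot2 at col 0 lands with bottom-row=4; cleared 0 line(s) (total 0); column heights now [6 6 2 0 0], max=6
Drop 4: J rot3 at col 3 lands with bottom-row=0; cleared 0 line(s) (total 0); column heights now [6 6 2 1 3], max=6
Drop 5: I rot0 at col 0 lands with bottom-row=6; cleared 0 line(s) (total 0); column heights now [7 7 7 7 3], max=7

Answer: .....
.....
.....
####.
##...
##...
.#...
##..#
###.#
##.##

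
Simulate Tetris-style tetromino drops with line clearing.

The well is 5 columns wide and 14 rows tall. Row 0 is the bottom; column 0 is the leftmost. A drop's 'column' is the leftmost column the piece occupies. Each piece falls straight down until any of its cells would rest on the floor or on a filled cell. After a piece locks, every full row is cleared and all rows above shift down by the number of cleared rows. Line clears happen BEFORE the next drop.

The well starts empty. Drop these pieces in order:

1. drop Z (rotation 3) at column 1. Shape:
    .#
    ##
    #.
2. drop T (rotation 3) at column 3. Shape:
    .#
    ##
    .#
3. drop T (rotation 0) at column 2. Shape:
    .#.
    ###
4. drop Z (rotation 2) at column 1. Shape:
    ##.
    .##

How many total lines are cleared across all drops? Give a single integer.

Answer: 0

Derivation:
Drop 1: Z rot3 at col 1 lands with bottom-row=0; cleared 0 line(s) (total 0); column heights now [0 2 3 0 0], max=3
Drop 2: T rot3 at col 3 lands with bottom-row=0; cleared 0 line(s) (total 0); column heights now [0 2 3 2 3], max=3
Drop 3: T rot0 at col 2 lands with bottom-row=3; cleared 0 line(s) (total 0); column heights now [0 2 4 5 4], max=5
Drop 4: Z rot2 at col 1 lands with bottom-row=5; cleared 0 line(s) (total 0); column heights now [0 7 7 6 4], max=7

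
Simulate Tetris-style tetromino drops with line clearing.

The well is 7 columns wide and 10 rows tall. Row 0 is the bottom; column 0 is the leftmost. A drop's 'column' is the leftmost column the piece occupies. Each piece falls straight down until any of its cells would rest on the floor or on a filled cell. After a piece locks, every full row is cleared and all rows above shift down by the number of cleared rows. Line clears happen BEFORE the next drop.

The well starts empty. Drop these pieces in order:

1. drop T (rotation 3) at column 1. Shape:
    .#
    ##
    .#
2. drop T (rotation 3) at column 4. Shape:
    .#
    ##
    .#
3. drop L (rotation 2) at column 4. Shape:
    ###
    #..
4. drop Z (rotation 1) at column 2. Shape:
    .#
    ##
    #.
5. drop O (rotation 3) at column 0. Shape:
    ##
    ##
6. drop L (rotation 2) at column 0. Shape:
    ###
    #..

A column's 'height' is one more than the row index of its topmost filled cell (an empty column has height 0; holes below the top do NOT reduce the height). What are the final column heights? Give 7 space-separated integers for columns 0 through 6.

Drop 1: T rot3 at col 1 lands with bottom-row=0; cleared 0 line(s) (total 0); column heights now [0 2 3 0 0 0 0], max=3
Drop 2: T rot3 at col 4 lands with bottom-row=0; cleared 0 line(s) (total 0); column heights now [0 2 3 0 2 3 0], max=3
Drop 3: L rot2 at col 4 lands with bottom-row=2; cleared 0 line(s) (total 0); column heights now [0 2 3 0 4 4 4], max=4
Drop 4: Z rot1 at col 2 lands with bottom-row=3; cleared 0 line(s) (total 0); column heights now [0 2 5 6 4 4 4], max=6
Drop 5: O rot3 at col 0 lands with bottom-row=2; cleared 0 line(s) (total 0); column heights now [4 4 5 6 4 4 4], max=6
Drop 6: L rot2 at col 0 lands with bottom-row=4; cleared 0 line(s) (total 0); column heights now [6 6 6 6 4 4 4], max=6

Answer: 6 6 6 6 4 4 4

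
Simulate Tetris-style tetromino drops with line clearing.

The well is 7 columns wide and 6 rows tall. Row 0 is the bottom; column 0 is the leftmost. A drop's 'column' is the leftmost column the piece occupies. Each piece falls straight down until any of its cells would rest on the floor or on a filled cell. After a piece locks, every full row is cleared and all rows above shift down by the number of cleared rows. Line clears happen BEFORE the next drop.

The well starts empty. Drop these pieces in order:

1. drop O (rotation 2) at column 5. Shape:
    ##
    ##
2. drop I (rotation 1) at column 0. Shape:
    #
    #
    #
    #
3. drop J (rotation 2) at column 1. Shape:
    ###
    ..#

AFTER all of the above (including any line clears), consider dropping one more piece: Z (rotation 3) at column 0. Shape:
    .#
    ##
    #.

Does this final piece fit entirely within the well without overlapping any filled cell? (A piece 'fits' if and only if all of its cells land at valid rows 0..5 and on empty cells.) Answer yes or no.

Answer: no

Derivation:
Drop 1: O rot2 at col 5 lands with bottom-row=0; cleared 0 line(s) (total 0); column heights now [0 0 0 0 0 2 2], max=2
Drop 2: I rot1 at col 0 lands with bottom-row=0; cleared 0 line(s) (total 0); column heights now [4 0 0 0 0 2 2], max=4
Drop 3: J rot2 at col 1 lands with bottom-row=0; cleared 0 line(s) (total 0); column heights now [4 2 2 2 0 2 2], max=4
Test piece Z rot3 at col 0 (width 2): heights before test = [4 2 2 2 0 2 2]; fits = False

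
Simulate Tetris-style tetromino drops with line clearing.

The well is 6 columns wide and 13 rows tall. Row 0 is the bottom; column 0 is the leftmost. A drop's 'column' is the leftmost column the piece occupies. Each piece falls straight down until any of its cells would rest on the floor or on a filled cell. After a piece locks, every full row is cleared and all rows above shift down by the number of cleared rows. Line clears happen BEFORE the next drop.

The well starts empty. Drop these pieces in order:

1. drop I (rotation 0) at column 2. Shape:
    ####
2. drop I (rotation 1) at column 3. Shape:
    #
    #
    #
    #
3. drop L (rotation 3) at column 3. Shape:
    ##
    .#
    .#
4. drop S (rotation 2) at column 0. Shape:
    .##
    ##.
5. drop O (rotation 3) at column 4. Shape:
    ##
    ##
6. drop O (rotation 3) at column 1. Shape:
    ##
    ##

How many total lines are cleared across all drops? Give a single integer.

Answer: 1

Derivation:
Drop 1: I rot0 at col 2 lands with bottom-row=0; cleared 0 line(s) (total 0); column heights now [0 0 1 1 1 1], max=1
Drop 2: I rot1 at col 3 lands with bottom-row=1; cleared 0 line(s) (total 0); column heights now [0 0 1 5 1 1], max=5
Drop 3: L rot3 at col 3 lands with bottom-row=3; cleared 0 line(s) (total 0); column heights now [0 0 1 6 6 1], max=6
Drop 4: S rot2 at col 0 lands with bottom-row=0; cleared 1 line(s) (total 1); column heights now [0 1 1 5 5 0], max=5
Drop 5: O rot3 at col 4 lands with bottom-row=5; cleared 0 line(s) (total 1); column heights now [0 1 1 5 7 7], max=7
Drop 6: O rot3 at col 1 lands with bottom-row=1; cleared 0 line(s) (total 1); column heights now [0 3 3 5 7 7], max=7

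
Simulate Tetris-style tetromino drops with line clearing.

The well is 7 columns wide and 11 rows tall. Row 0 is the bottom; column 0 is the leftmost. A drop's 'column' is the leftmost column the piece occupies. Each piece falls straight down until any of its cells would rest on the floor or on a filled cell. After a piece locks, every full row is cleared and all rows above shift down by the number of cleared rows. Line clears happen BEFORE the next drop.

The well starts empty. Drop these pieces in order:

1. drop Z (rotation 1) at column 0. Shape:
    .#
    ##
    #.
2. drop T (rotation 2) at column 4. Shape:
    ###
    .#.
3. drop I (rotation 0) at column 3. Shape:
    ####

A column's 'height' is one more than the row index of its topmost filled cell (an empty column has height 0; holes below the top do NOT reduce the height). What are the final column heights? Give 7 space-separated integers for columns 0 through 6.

Answer: 2 3 0 3 3 3 3

Derivation:
Drop 1: Z rot1 at col 0 lands with bottom-row=0; cleared 0 line(s) (total 0); column heights now [2 3 0 0 0 0 0], max=3
Drop 2: T rot2 at col 4 lands with bottom-row=0; cleared 0 line(s) (total 0); column heights now [2 3 0 0 2 2 2], max=3
Drop 3: I rot0 at col 3 lands with bottom-row=2; cleared 0 line(s) (total 0); column heights now [2 3 0 3 3 3 3], max=3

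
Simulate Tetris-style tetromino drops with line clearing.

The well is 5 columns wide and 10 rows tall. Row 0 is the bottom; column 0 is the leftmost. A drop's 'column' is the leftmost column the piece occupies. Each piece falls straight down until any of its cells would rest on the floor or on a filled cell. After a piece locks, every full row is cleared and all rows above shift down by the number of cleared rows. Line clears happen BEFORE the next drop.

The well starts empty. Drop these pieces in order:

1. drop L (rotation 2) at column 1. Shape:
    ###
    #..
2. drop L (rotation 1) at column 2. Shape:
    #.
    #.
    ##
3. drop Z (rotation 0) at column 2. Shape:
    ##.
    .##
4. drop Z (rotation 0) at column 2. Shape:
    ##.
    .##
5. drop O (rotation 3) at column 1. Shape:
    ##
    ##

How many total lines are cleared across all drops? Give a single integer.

Drop 1: L rot2 at col 1 lands with bottom-row=0; cleared 0 line(s) (total 0); column heights now [0 2 2 2 0], max=2
Drop 2: L rot1 at col 2 lands with bottom-row=2; cleared 0 line(s) (total 0); column heights now [0 2 5 3 0], max=5
Drop 3: Z rot0 at col 2 lands with bottom-row=4; cleared 0 line(s) (total 0); column heights now [0 2 6 6 5], max=6
Drop 4: Z rot0 at col 2 lands with bottom-row=6; cleared 0 line(s) (total 0); column heights now [0 2 8 8 7], max=8
Drop 5: O rot3 at col 1 lands with bottom-row=8; cleared 0 line(s) (total 0); column heights now [0 10 10 8 7], max=10

Answer: 0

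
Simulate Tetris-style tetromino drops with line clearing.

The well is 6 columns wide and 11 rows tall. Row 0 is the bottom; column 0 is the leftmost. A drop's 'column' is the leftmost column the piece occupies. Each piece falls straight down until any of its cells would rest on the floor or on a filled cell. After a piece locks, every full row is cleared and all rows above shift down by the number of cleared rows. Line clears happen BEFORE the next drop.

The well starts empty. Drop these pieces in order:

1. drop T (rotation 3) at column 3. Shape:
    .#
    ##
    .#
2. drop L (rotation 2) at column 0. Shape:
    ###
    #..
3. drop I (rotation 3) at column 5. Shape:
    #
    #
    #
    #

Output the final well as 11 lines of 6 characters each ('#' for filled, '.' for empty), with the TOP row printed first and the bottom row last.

Drop 1: T rot3 at col 3 lands with bottom-row=0; cleared 0 line(s) (total 0); column heights now [0 0 0 2 3 0], max=3
Drop 2: L rot2 at col 0 lands with bottom-row=0; cleared 0 line(s) (total 0); column heights now [2 2 2 2 3 0], max=3
Drop 3: I rot3 at col 5 lands with bottom-row=0; cleared 1 line(s) (total 1); column heights now [1 0 0 0 2 3], max=3

Answer: ......
......
......
......
......
......
......
......
.....#
....##
#...##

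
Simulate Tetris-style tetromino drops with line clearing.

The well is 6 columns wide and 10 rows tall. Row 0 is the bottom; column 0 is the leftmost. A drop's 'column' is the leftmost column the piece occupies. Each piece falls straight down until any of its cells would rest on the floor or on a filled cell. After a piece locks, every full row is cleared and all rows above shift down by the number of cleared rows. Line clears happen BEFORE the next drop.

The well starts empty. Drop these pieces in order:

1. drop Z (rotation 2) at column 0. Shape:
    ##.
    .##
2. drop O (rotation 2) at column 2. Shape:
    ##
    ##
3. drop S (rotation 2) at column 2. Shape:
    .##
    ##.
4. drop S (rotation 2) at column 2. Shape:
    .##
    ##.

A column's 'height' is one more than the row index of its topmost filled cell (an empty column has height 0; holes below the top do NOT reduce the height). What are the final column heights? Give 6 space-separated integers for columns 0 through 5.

Drop 1: Z rot2 at col 0 lands with bottom-row=0; cleared 0 line(s) (total 0); column heights now [2 2 1 0 0 0], max=2
Drop 2: O rot2 at col 2 lands with bottom-row=1; cleared 0 line(s) (total 0); column heights now [2 2 3 3 0 0], max=3
Drop 3: S rot2 at col 2 lands with bottom-row=3; cleared 0 line(s) (total 0); column heights now [2 2 4 5 5 0], max=5
Drop 4: S rot2 at col 2 lands with bottom-row=5; cleared 0 line(s) (total 0); column heights now [2 2 6 7 7 0], max=7

Answer: 2 2 6 7 7 0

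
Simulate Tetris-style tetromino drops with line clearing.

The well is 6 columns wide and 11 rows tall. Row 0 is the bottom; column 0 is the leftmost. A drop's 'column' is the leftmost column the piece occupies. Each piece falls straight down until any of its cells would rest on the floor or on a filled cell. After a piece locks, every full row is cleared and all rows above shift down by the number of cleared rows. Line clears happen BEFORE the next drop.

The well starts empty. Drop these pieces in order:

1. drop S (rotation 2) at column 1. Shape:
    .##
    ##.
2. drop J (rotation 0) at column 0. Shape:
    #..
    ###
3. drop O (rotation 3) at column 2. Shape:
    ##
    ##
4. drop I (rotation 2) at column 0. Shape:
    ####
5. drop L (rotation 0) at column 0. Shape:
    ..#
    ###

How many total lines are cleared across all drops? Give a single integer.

Answer: 0

Derivation:
Drop 1: S rot2 at col 1 lands with bottom-row=0; cleared 0 line(s) (total 0); column heights now [0 1 2 2 0 0], max=2
Drop 2: J rot0 at col 0 lands with bottom-row=2; cleared 0 line(s) (total 0); column heights now [4 3 3 2 0 0], max=4
Drop 3: O rot3 at col 2 lands with bottom-row=3; cleared 0 line(s) (total 0); column heights now [4 3 5 5 0 0], max=5
Drop 4: I rot2 at col 0 lands with bottom-row=5; cleared 0 line(s) (total 0); column heights now [6 6 6 6 0 0], max=6
Drop 5: L rot0 at col 0 lands with bottom-row=6; cleared 0 line(s) (total 0); column heights now [7 7 8 6 0 0], max=8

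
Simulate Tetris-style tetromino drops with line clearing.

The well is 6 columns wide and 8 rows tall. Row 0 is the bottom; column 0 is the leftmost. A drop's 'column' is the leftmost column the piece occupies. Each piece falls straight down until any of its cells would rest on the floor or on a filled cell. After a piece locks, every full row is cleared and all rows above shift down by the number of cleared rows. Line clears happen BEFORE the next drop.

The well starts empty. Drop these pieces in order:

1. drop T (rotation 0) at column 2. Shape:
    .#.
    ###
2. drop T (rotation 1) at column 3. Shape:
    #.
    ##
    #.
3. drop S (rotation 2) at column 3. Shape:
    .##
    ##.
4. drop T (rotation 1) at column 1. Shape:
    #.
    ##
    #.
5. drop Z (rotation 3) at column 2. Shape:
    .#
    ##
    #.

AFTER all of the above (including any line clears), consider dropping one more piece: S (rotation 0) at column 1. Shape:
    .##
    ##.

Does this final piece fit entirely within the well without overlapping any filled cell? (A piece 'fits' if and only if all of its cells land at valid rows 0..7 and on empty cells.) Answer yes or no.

Answer: no

Derivation:
Drop 1: T rot0 at col 2 lands with bottom-row=0; cleared 0 line(s) (total 0); column heights now [0 0 1 2 1 0], max=2
Drop 2: T rot1 at col 3 lands with bottom-row=2; cleared 0 line(s) (total 0); column heights now [0 0 1 5 4 0], max=5
Drop 3: S rot2 at col 3 lands with bottom-row=5; cleared 0 line(s) (total 0); column heights now [0 0 1 6 7 7], max=7
Drop 4: T rot1 at col 1 lands with bottom-row=0; cleared 0 line(s) (total 0); column heights now [0 3 2 6 7 7], max=7
Drop 5: Z rot3 at col 2 lands with bottom-row=5; cleared 0 line(s) (total 0); column heights now [0 3 7 8 7 7], max=8
Test piece S rot0 at col 1 (width 3): heights before test = [0 3 7 8 7 7]; fits = False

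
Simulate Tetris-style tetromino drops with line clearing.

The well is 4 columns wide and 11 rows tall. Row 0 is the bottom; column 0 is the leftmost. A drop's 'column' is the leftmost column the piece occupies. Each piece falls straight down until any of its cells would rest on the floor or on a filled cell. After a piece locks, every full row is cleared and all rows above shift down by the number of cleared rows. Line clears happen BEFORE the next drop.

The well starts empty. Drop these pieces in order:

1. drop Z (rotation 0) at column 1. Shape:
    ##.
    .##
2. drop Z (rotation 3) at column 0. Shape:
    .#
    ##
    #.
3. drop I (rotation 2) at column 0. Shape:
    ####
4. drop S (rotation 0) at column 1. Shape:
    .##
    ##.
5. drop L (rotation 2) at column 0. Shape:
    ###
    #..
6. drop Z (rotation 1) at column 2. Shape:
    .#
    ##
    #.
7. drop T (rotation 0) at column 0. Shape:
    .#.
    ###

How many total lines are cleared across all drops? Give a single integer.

Drop 1: Z rot0 at col 1 lands with bottom-row=0; cleared 0 line(s) (total 0); column heights now [0 2 2 1], max=2
Drop 2: Z rot3 at col 0 lands with bottom-row=1; cleared 0 line(s) (total 0); column heights now [3 4 2 1], max=4
Drop 3: I rot2 at col 0 lands with bottom-row=4; cleared 1 line(s) (total 1); column heights now [3 4 2 1], max=4
Drop 4: S rot0 at col 1 lands with bottom-row=4; cleared 0 line(s) (total 1); column heights now [3 5 6 6], max=6
Drop 5: L rot2 at col 0 lands with bottom-row=5; cleared 0 line(s) (total 1); column heights now [7 7 7 6], max=7
Drop 6: Z rot1 at col 2 lands with bottom-row=7; cleared 0 line(s) (total 1); column heights now [7 7 9 10], max=10
Drop 7: T rot0 at col 0 lands with bottom-row=9; cleared 1 line(s) (total 2); column heights now [7 10 9 9], max=10

Answer: 2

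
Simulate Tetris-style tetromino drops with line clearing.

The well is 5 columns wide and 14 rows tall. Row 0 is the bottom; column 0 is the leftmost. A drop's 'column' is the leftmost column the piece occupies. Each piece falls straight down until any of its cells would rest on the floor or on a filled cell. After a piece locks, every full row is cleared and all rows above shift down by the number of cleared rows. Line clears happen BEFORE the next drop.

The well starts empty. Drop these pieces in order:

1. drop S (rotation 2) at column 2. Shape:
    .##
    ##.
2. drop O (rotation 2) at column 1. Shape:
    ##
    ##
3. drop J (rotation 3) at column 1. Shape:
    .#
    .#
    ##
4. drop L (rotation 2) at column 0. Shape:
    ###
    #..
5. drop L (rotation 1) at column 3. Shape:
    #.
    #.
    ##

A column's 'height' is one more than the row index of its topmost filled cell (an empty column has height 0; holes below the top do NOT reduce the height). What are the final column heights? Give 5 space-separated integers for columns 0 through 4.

Answer: 7 7 7 5 3

Derivation:
Drop 1: S rot2 at col 2 lands with bottom-row=0; cleared 0 line(s) (total 0); column heights now [0 0 1 2 2], max=2
Drop 2: O rot2 at col 1 lands with bottom-row=1; cleared 0 line(s) (total 0); column heights now [0 3 3 2 2], max=3
Drop 3: J rot3 at col 1 lands with bottom-row=3; cleared 0 line(s) (total 0); column heights now [0 4 6 2 2], max=6
Drop 4: L rot2 at col 0 lands with bottom-row=5; cleared 0 line(s) (total 0); column heights now [7 7 7 2 2], max=7
Drop 5: L rot1 at col 3 lands with bottom-row=2; cleared 0 line(s) (total 0); column heights now [7 7 7 5 3], max=7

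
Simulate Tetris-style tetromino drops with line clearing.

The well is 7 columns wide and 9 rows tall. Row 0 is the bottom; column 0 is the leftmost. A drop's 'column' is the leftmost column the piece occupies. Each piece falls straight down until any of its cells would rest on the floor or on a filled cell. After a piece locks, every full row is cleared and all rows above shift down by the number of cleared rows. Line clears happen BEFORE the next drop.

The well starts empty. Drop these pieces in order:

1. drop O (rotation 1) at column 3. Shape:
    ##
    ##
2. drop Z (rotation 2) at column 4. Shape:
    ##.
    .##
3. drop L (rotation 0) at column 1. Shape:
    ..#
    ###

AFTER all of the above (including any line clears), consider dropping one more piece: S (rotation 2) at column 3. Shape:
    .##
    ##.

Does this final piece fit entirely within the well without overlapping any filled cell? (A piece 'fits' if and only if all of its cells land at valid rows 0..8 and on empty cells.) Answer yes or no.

Answer: yes

Derivation:
Drop 1: O rot1 at col 3 lands with bottom-row=0; cleared 0 line(s) (total 0); column heights now [0 0 0 2 2 0 0], max=2
Drop 2: Z rot2 at col 4 lands with bottom-row=1; cleared 0 line(s) (total 0); column heights now [0 0 0 2 3 3 2], max=3
Drop 3: L rot0 at col 1 lands with bottom-row=2; cleared 0 line(s) (total 0); column heights now [0 3 3 4 3 3 2], max=4
Test piece S rot2 at col 3 (width 3): heights before test = [0 3 3 4 3 3 2]; fits = True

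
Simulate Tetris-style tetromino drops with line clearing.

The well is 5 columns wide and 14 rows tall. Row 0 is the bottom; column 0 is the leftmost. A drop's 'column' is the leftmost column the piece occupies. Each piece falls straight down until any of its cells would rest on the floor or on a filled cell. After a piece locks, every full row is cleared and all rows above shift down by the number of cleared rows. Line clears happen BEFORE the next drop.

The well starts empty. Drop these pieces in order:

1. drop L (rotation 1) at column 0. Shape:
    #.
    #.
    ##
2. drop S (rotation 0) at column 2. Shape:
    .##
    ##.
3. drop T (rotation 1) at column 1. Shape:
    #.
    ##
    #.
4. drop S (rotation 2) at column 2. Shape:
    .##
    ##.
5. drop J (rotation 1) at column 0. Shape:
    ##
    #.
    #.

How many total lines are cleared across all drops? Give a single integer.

Answer: 0

Derivation:
Drop 1: L rot1 at col 0 lands with bottom-row=0; cleared 0 line(s) (total 0); column heights now [3 1 0 0 0], max=3
Drop 2: S rot0 at col 2 lands with bottom-row=0; cleared 0 line(s) (total 0); column heights now [3 1 1 2 2], max=3
Drop 3: T rot1 at col 1 lands with bottom-row=1; cleared 0 line(s) (total 0); column heights now [3 4 3 2 2], max=4
Drop 4: S rot2 at col 2 lands with bottom-row=3; cleared 0 line(s) (total 0); column heights now [3 4 4 5 5], max=5
Drop 5: J rot1 at col 0 lands with bottom-row=3; cleared 0 line(s) (total 0); column heights now [6 6 4 5 5], max=6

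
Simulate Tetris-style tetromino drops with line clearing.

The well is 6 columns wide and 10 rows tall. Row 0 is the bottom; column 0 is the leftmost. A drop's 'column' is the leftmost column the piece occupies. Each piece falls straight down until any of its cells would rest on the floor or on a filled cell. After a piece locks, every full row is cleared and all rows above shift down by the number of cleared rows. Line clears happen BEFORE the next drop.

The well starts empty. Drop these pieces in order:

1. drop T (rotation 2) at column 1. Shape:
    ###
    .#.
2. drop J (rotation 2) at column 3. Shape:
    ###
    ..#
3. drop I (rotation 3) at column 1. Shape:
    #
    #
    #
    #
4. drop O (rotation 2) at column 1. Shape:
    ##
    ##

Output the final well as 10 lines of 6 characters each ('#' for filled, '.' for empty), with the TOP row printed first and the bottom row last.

Answer: ......
......
.##...
.##...
.#....
.#....
.#....
.#.###
.###.#
..#...

Derivation:
Drop 1: T rot2 at col 1 lands with bottom-row=0; cleared 0 line(s) (total 0); column heights now [0 2 2 2 0 0], max=2
Drop 2: J rot2 at col 3 lands with bottom-row=1; cleared 0 line(s) (total 0); column heights now [0 2 2 3 3 3], max=3
Drop 3: I rot3 at col 1 lands with bottom-row=2; cleared 0 line(s) (total 0); column heights now [0 6 2 3 3 3], max=6
Drop 4: O rot2 at col 1 lands with bottom-row=6; cleared 0 line(s) (total 0); column heights now [0 8 8 3 3 3], max=8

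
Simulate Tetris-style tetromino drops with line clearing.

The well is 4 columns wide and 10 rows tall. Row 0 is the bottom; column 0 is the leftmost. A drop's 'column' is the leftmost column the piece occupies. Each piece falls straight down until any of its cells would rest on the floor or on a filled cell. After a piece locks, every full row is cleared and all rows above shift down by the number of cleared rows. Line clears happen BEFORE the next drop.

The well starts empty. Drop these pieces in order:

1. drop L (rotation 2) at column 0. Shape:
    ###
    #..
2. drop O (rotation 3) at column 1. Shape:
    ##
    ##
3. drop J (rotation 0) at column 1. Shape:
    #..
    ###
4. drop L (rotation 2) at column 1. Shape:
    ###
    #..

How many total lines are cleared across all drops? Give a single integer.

Drop 1: L rot2 at col 0 lands with bottom-row=0; cleared 0 line(s) (total 0); column heights now [2 2 2 0], max=2
Drop 2: O rot3 at col 1 lands with bottom-row=2; cleared 0 line(s) (total 0); column heights now [2 4 4 0], max=4
Drop 3: J rot0 at col 1 lands with bottom-row=4; cleared 0 line(s) (total 0); column heights now [2 6 5 5], max=6
Drop 4: L rot2 at col 1 lands with bottom-row=6; cleared 0 line(s) (total 0); column heights now [2 8 8 8], max=8

Answer: 0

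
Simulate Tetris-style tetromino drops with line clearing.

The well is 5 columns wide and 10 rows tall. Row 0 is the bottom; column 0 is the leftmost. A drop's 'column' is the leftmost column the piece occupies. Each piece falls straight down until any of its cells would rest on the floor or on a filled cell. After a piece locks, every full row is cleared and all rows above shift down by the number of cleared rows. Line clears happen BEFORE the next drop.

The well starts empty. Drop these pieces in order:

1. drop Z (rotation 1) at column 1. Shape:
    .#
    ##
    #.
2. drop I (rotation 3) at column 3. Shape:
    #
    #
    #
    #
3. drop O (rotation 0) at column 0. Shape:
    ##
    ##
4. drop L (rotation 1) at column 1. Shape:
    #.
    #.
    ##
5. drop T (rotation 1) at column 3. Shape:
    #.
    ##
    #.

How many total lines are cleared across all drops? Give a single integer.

Answer: 0

Derivation:
Drop 1: Z rot1 at col 1 lands with bottom-row=0; cleared 0 line(s) (total 0); column heights now [0 2 3 0 0], max=3
Drop 2: I rot3 at col 3 lands with bottom-row=0; cleared 0 line(s) (total 0); column heights now [0 2 3 4 0], max=4
Drop 3: O rot0 at col 0 lands with bottom-row=2; cleared 0 line(s) (total 0); column heights now [4 4 3 4 0], max=4
Drop 4: L rot1 at col 1 lands with bottom-row=4; cleared 0 line(s) (total 0); column heights now [4 7 5 4 0], max=7
Drop 5: T rot1 at col 3 lands with bottom-row=4; cleared 0 line(s) (total 0); column heights now [4 7 5 7 6], max=7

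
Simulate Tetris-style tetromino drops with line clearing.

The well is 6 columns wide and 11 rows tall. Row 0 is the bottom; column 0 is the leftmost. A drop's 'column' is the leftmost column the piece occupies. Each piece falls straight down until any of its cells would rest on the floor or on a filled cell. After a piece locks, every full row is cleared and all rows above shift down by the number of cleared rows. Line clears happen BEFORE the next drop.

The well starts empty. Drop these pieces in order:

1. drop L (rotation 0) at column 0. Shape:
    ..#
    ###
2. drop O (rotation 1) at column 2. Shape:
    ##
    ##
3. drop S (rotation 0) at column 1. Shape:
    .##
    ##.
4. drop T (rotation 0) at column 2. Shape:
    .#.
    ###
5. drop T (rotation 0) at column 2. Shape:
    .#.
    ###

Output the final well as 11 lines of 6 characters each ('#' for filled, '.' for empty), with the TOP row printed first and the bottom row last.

Drop 1: L rot0 at col 0 lands with bottom-row=0; cleared 0 line(s) (total 0); column heights now [1 1 2 0 0 0], max=2
Drop 2: O rot1 at col 2 lands with bottom-row=2; cleared 0 line(s) (total 0); column heights now [1 1 4 4 0 0], max=4
Drop 3: S rot0 at col 1 lands with bottom-row=4; cleared 0 line(s) (total 0); column heights now [1 5 6 6 0 0], max=6
Drop 4: T rot0 at col 2 lands with bottom-row=6; cleared 0 line(s) (total 0); column heights now [1 5 7 8 7 0], max=8
Drop 5: T rot0 at col 2 lands with bottom-row=8; cleared 0 line(s) (total 0); column heights now [1 5 9 10 9 0], max=10

Answer: ......
...#..
..###.
...#..
..###.
..##..
.##...
..##..
..##..
..#...
###...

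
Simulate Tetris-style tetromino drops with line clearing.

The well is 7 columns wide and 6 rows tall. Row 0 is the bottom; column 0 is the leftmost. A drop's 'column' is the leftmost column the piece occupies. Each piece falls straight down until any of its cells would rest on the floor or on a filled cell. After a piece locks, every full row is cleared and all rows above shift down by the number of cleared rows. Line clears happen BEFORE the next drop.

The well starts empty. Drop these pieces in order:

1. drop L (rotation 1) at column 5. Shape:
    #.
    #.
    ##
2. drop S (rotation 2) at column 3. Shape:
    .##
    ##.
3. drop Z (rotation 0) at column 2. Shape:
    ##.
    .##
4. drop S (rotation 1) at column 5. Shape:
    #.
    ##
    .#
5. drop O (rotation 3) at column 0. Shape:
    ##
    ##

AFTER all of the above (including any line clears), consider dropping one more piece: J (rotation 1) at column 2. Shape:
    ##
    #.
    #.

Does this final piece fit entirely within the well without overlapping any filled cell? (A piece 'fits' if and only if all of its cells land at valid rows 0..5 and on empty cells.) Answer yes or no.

Answer: no

Derivation:
Drop 1: L rot1 at col 5 lands with bottom-row=0; cleared 0 line(s) (total 0); column heights now [0 0 0 0 0 3 1], max=3
Drop 2: S rot2 at col 3 lands with bottom-row=2; cleared 0 line(s) (total 0); column heights now [0 0 0 3 4 4 1], max=4
Drop 3: Z rot0 at col 2 lands with bottom-row=4; cleared 0 line(s) (total 0); column heights now [0 0 6 6 5 4 1], max=6
Drop 4: S rot1 at col 5 lands with bottom-row=3; cleared 0 line(s) (total 0); column heights now [0 0 6 6 5 6 5], max=6
Drop 5: O rot3 at col 0 lands with bottom-row=0; cleared 0 line(s) (total 0); column heights now [2 2 6 6 5 6 5], max=6
Test piece J rot1 at col 2 (width 2): heights before test = [2 2 6 6 5 6 5]; fits = False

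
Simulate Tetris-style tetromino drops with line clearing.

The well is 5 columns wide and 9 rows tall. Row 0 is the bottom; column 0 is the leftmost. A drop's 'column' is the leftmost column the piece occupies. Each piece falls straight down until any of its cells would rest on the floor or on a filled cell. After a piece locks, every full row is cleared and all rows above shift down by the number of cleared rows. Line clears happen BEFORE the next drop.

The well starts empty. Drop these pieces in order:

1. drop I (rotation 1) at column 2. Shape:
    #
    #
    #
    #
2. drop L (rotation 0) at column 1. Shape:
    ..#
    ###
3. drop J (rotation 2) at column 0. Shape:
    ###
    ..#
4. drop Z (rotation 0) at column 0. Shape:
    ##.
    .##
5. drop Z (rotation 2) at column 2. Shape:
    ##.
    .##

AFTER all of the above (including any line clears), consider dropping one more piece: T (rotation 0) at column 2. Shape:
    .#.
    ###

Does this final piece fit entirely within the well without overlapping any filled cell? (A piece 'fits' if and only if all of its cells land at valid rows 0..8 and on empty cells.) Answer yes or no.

Drop 1: I rot1 at col 2 lands with bottom-row=0; cleared 0 line(s) (total 0); column heights now [0 0 4 0 0], max=4
Drop 2: L rot0 at col 1 lands with bottom-row=4; cleared 0 line(s) (total 0); column heights now [0 5 5 6 0], max=6
Drop 3: J rot2 at col 0 lands with bottom-row=5; cleared 0 line(s) (total 0); column heights now [7 7 7 6 0], max=7
Drop 4: Z rot0 at col 0 lands with bottom-row=7; cleared 0 line(s) (total 0); column heights now [9 9 8 6 0], max=9
Drop 5: Z rot2 at col 2 lands with bottom-row=7; cleared 0 line(s) (total 0); column heights now [9 9 9 9 8], max=9
Test piece T rot0 at col 2 (width 3): heights before test = [9 9 9 9 8]; fits = False

Answer: no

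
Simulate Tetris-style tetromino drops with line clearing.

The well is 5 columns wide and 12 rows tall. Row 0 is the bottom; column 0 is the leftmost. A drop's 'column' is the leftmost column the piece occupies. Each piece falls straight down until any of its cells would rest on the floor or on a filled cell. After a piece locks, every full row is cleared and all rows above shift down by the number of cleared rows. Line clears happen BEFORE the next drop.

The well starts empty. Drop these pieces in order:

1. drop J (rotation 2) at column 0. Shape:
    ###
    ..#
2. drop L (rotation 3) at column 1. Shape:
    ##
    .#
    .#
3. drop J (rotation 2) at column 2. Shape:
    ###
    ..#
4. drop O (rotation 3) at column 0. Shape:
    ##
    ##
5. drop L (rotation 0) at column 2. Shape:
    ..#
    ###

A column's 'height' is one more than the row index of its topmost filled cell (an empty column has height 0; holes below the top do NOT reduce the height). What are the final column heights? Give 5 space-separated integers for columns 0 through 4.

Drop 1: J rot2 at col 0 lands with bottom-row=0; cleared 0 line(s) (total 0); column heights now [2 2 2 0 0], max=2
Drop 2: L rot3 at col 1 lands with bottom-row=2; cleared 0 line(s) (total 0); column heights now [2 5 5 0 0], max=5
Drop 3: J rot2 at col 2 lands with bottom-row=4; cleared 0 line(s) (total 0); column heights now [2 5 6 6 6], max=6
Drop 4: O rot3 at col 0 lands with bottom-row=5; cleared 1 line(s) (total 1); column heights now [6 6 5 0 5], max=6
Drop 5: L rot0 at col 2 lands with bottom-row=5; cleared 1 line(s) (total 2); column heights now [2 5 5 0 6], max=6

Answer: 2 5 5 0 6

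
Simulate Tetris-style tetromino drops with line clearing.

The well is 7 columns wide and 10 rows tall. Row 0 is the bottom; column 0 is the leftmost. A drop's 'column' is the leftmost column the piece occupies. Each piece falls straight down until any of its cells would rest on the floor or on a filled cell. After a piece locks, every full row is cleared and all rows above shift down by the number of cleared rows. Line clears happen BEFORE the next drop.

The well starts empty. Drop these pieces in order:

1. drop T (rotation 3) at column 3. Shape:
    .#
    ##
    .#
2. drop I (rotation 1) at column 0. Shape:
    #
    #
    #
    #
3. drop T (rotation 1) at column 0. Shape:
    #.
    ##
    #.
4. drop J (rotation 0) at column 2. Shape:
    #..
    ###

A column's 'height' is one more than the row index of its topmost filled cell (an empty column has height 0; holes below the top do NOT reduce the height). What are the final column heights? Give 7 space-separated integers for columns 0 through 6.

Drop 1: T rot3 at col 3 lands with bottom-row=0; cleared 0 line(s) (total 0); column heights now [0 0 0 2 3 0 0], max=3
Drop 2: I rot1 at col 0 lands with bottom-row=0; cleared 0 line(s) (total 0); column heights now [4 0 0 2 3 0 0], max=4
Drop 3: T rot1 at col 0 lands with bottom-row=4; cleared 0 line(s) (total 0); column heights now [7 6 0 2 3 0 0], max=7
Drop 4: J rot0 at col 2 lands with bottom-row=3; cleared 0 line(s) (total 0); column heights now [7 6 5 4 4 0 0], max=7

Answer: 7 6 5 4 4 0 0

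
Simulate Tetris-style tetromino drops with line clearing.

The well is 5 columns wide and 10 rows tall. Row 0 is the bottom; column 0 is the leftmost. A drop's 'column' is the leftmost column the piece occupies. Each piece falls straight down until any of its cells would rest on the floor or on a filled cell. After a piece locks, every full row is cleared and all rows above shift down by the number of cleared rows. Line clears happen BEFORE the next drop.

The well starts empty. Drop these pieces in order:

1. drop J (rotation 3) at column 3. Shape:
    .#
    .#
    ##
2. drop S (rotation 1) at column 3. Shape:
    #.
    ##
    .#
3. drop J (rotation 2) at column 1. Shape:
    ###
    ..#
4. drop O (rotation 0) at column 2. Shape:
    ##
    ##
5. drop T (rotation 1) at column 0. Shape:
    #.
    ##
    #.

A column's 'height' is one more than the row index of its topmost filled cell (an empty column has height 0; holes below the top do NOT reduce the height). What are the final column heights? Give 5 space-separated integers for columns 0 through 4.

Drop 1: J rot3 at col 3 lands with bottom-row=0; cleared 0 line(s) (total 0); column heights now [0 0 0 1 3], max=3
Drop 2: S rot1 at col 3 lands with bottom-row=3; cleared 0 line(s) (total 0); column heights now [0 0 0 6 5], max=6
Drop 3: J rot2 at col 1 lands with bottom-row=6; cleared 0 line(s) (total 0); column heights now [0 8 8 8 5], max=8
Drop 4: O rot0 at col 2 lands with bottom-row=8; cleared 0 line(s) (total 0); column heights now [0 8 10 10 5], max=10
Drop 5: T rot1 at col 0 lands with bottom-row=7; cleared 0 line(s) (total 0); column heights now [10 9 10 10 5], max=10

Answer: 10 9 10 10 5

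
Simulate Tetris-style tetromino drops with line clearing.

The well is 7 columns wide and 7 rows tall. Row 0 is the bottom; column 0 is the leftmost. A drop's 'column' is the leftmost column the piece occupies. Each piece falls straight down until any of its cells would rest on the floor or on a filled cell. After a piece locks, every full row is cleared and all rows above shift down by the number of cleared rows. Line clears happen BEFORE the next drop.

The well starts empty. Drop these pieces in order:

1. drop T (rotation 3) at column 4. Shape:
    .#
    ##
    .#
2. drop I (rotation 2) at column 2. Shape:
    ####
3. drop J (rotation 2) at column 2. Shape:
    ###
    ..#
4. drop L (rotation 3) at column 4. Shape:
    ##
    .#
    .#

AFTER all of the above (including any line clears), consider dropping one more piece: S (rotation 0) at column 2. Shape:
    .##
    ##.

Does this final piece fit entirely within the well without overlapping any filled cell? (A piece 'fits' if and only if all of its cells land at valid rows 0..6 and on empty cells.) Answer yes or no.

Drop 1: T rot3 at col 4 lands with bottom-row=0; cleared 0 line(s) (total 0); column heights now [0 0 0 0 2 3 0], max=3
Drop 2: I rot2 at col 2 lands with bottom-row=3; cleared 0 line(s) (total 0); column heights now [0 0 4 4 4 4 0], max=4
Drop 3: J rot2 at col 2 lands with bottom-row=4; cleared 0 line(s) (total 0); column heights now [0 0 6 6 6 4 0], max=6
Drop 4: L rot3 at col 4 lands with bottom-row=4; cleared 0 line(s) (total 0); column heights now [0 0 6 6 7 7 0], max=7
Test piece S rot0 at col 2 (width 3): heights before test = [0 0 6 6 7 7 0]; fits = False

Answer: no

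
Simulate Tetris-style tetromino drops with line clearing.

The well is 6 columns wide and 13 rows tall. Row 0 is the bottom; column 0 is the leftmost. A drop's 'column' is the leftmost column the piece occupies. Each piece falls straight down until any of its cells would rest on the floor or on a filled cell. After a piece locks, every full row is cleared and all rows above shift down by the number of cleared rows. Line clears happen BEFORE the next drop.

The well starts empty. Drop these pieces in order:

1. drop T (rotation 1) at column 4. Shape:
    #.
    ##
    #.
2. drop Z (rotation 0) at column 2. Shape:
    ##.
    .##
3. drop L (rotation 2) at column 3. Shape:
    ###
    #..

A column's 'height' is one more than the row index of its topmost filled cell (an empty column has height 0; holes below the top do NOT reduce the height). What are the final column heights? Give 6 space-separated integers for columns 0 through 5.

Answer: 0 0 5 7 7 7

Derivation:
Drop 1: T rot1 at col 4 lands with bottom-row=0; cleared 0 line(s) (total 0); column heights now [0 0 0 0 3 2], max=3
Drop 2: Z rot0 at col 2 lands with bottom-row=3; cleared 0 line(s) (total 0); column heights now [0 0 5 5 4 2], max=5
Drop 3: L rot2 at col 3 lands with bottom-row=5; cleared 0 line(s) (total 0); column heights now [0 0 5 7 7 7], max=7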